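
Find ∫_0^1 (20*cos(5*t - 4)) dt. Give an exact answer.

4*sin(4) + 4*sin(1)

Let u = 5*t - 4, so du = 5 dt. When t = 0, u = -4; when t = 1, u = 1.
The integral becomes 4·∫ cos(u) du from -4 to 1, with antiderivative 4*sin(u).
Back in t: F(t) = 4*sin(5*t - 4).
Then F(1) - F(0) = (4*sin(1)) - (-4*sin(4)) = 4*sin(4) + 4*sin(1).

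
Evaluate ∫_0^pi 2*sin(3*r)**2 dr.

Use the identity sin^2(3*r) = (1 - cos(6*r))/2.
An antiderivative is F(r) = r - sin(6*r)/6.
Then F(pi) - F(0) = (pi) - (0) = pi.

pi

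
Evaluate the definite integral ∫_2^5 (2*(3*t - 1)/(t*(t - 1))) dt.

2*log(5) + 6*log(2)

Factor the denominator: t**2 - t = t(t - 1).
Partial fractions: 2*(3*t - 1)/(t*(t - 1)) = 2/t + 4/(t - 1).
An antiderivative is F(t) = 2*log(t) + 4*log(t - 1).
Then F(5) - F(2) = (2*log(5) + 8*log(2)) - (log(4)) = 2*log(5) + 6*log(2).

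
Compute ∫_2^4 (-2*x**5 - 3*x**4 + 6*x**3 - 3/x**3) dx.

-252717/160

By the power rule, an antiderivative is F(x) = -x**6/3 - 3*x**5/5 + 3*x**4/2 + 3/(2*x**2).
Then F(4) - F(2) = (-765907/480) - (-1939/120) = -252717/160.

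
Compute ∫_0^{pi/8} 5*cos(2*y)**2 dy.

Use the identity cos^2(2*y) = (1 + cos(4*y))/2.
An antiderivative is F(y) = 5*y/2 + 5*sin(4*y)/8.
Then F(pi/8) - F(0) = (5/8 + 5*pi/16) - (0) = 5/8 + 5*pi/16.

5/8 + 5*pi/16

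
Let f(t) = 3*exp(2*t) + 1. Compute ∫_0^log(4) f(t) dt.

log(4) + 45/2

An antiderivative is F(t) = 3*exp(2*t)/2 + t.
Then F(log(4)) - F(0) = (log(4) + 24) - (3/2) = log(4) + 45/2.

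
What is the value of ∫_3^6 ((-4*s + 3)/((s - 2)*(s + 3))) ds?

Factor the denominator: s**2 + s - 6 = (s + 3)(s - 2).
Partial fractions: (-4*s + 3)/((s - 2)*(s + 3)) = -3/(s + 3) - 1/(s - 2).
An antiderivative is F(s) = -log(s - 2) - 3*log(s + 3).
Then F(6) - F(3) = (-6*log(3) - 2*log(2)) - (-3*log(3) - 3*log(2)) = log(2/27).

log(2/27)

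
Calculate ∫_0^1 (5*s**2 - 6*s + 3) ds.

5/3

By the power rule, an antiderivative is F(s) = 5*s**3/3 - 3*s**2 + 3*s.
Then F(1) - F(0) = (5/3) - (0) = 5/3.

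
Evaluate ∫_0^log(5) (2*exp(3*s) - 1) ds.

248/3 - log(5)

An antiderivative is F(s) = 2*exp(3*s)/3 - s.
Then F(log(5)) - F(0) = (250/3 - log(5)) - (2/3) = 248/3 - log(5).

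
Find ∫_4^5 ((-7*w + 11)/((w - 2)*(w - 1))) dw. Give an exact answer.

Factor the denominator: w**2 - 3*w + 2 = (w - 1)(w - 2).
Partial fractions: (-7*w + 11)/((w - 2)*(w - 1)) = -4/(w - 1) - 3/(w - 2).
An antiderivative is F(w) = -3*log(w - 2) - 4*log(w - 1).
Then F(5) - F(4) = (-8*log(2) - 3*log(3)) - (-4*log(3) - 3*log(2)) = log(3/32).

log(3/32)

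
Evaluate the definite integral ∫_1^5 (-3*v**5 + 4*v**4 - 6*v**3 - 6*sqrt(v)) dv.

-31224/5 - 20*sqrt(5)

By the power rule, an antiderivative is F(v) = -v**6/2 + 4*v**5/5 - 3*v**4/2 - 4*v**(3/2).
Then F(5) - F(1) = (-6250 - 20*sqrt(5)) - (-26/5) = -31224/5 - 20*sqrt(5).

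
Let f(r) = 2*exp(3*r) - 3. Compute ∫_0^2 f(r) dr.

An antiderivative is F(r) = 2*exp(3*r)/3 - 3*r.
Then F(2) - F(0) = (-6 + 2*exp(6)/3) - (2/3) = -20/3 + 2*exp(6)/3.

-20/3 + 2*exp(6)/3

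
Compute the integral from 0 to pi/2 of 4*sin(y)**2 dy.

pi

Use the identity sin^2(y) = (1 - cos(2*y))/2.
An antiderivative is F(y) = 2*y - sin(2*y).
Then F(pi/2) - F(0) = (pi) - (0) = pi.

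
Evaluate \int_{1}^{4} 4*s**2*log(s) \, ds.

Integrate by parts once (u = ln s, dv = 4*s**2 ds).
An antiderivative is F(s) = 4*s**3*(3*log(s) - 1)/9.
Then F(4) - F(1) = (-256/9 + 512*log(2)/3) - (-4/9) = -28 + 512*log(2)/3.

-28 + 512*log(2)/3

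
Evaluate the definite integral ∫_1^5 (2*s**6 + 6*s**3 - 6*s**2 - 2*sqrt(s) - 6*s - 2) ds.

481540/21 - 20*sqrt(5)/3

By the power rule, an antiderivative is F(s) = 2*s**7/7 + 3*s**4/2 - 4*s**(3/2)/3 - 2*s**3 - 3*s**2 - 2*s.
Then F(5) - F(1) = (320935/14 - 20*sqrt(5)/3) - (-275/42) = 481540/21 - 20*sqrt(5)/3.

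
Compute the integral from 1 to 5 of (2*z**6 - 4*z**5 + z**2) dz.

250876/21

By the power rule, an antiderivative is F(z) = 2*z**7/7 - 2*z**6/3 + z**3/3.
Then F(5) - F(1) = (83625/7) - (-1/21) = 250876/21.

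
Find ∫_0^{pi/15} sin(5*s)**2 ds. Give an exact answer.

-sqrt(3)/40 + pi/30

Use the identity sin^2(5*s) = (1 - cos(10*s))/2.
An antiderivative is F(s) = s/2 - sin(10*s)/20.
Then F(pi/15) - F(0) = (-sqrt(3)/40 + pi/30) - (0) = -sqrt(3)/40 + pi/30.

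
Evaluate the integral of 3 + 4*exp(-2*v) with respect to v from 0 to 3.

11 - 2*exp(-6)

An antiderivative is F(v) = 3*v - 2*exp(-2*v).
Then F(3) - F(0) = (9 - 2*exp(-6)) - (-2) = 11 - 2*exp(-6).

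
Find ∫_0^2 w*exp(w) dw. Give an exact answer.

1 + exp(2)

Integrate by parts once (u = w, dv = exp(w) dw).
An antiderivative is F(w) = (w - 1)*exp(w).
Then F(2) - F(0) = (exp(2)) - (-1) = 1 + exp(2).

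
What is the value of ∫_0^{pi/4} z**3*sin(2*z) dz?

Integrate by parts 3 times (u = z^3, dv = sin(2*z) dz).
An antiderivative is F(z) = -z**3*cos(2*z)/2 + 3*z**2*sin(2*z)/4 + 3*z*cos(2*z)/4 - 3*sin(2*z)/8.
Then F(pi/4) - F(0) = (-3/8 + 3*pi**2/64) - (0) = -3/8 + 3*pi**2/64.

-3/8 + 3*pi**2/64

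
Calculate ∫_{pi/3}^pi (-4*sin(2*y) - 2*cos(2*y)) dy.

An antiderivative is F(y) = -sin(2*y) + 2*cos(2*y).
Then F(pi) - F(pi/3) = (2) - (-1 - sqrt(3)/2) = sqrt(3)/2 + 3.

sqrt(3)/2 + 3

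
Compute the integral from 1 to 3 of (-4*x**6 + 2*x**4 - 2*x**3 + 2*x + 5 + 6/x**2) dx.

By the power rule, an antiderivative is F(x) = -4*x**7/7 + 2*x**5/5 - x**4/2 + x**2 + 5*x - 6/x.
Then F(3) - F(1) = (-81971/70) - (-47/70) = -40962/35.

-40962/35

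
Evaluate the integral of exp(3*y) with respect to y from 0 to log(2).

Let u = exp(y), so du = exp(y) dy. When y = 0, u = 1; when y = log(2), u = 2.
The integral becomes ∫ u**2 du from 1 to 2, with antiderivative u**3/3.
Back in y: F(y) = exp(3*y)/3.
Then F(log(2)) - F(0) = (8/3) - (1/3) = 7/3.

7/3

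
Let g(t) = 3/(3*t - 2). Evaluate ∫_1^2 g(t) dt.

log(4)

An antiderivative is F(t) = log(3*t - 2).
Then F(2) - F(1) = (log(4)) - (0) = log(4).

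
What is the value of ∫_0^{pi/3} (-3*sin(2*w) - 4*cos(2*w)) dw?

-9/4 - sqrt(3)

An antiderivative is F(w) = -2*sin(2*w) + 3*cos(2*w)/2.
Then F(pi/3) - F(0) = (-sqrt(3) - 3/4) - (3/2) = -9/4 - sqrt(3).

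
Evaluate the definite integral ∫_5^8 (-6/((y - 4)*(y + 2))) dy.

Factor the denominator: y**2 - 2*y - 8 = (y + 2)(y - 4).
Partial fractions: -6/((y - 4)*(y + 2)) = 1/(y + 2) - 1/(y - 4).
An antiderivative is F(y) = -log(y - 4) + log(y + 2).
Then F(8) - F(5) = (log(5/2)) - (log(7)) = log(5/14).

log(5/14)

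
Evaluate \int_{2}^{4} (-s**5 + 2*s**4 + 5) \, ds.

By the power rule, an antiderivative is F(s) = -s**6/6 + 2*s**5/5 + 5*s.
Then F(4) - F(2) = (-3796/15) - (182/15) = -1326/5.

-1326/5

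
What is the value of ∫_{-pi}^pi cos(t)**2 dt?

Use the identity cos^2(t) = (1 + cos(2*t))/2.
An antiderivative is F(t) = t/2 + sin(2*t)/4.
Then F(pi) - F(-pi) = (pi/2) - (-pi/2) = pi.

pi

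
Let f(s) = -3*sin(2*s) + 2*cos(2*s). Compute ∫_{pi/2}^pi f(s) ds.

3

An antiderivative is F(s) = sin(2*s) + 3*cos(2*s)/2.
Then F(pi) - F(pi/2) = (3/2) - (-3/2) = 3.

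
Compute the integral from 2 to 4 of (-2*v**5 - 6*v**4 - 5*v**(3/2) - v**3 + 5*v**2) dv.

By the power rule, an antiderivative is F(v) = -v**6/3 - 2*v**(5/2) - 6*v**5/5 - v**4/4 + 5*v**3/3.
Then F(4) - F(2) = (-39232/15) - (-252/5 - 8*sqrt(2)) = -38476/15 + 8*sqrt(2).

-38476/15 + 8*sqrt(2)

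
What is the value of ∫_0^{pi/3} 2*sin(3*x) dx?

An antiderivative is F(x) = -2*cos(3*x)/3.
Then F(pi/3) - F(0) = (2/3) - (-2/3) = 4/3.

4/3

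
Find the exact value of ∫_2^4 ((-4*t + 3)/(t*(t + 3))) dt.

Factor the denominator: t**2 + 3*t = (t + 3)t.
Partial fractions: (-4*t + 3)/(t*(t + 3)) = -5/(t + 3) + 1/t.
An antiderivative is F(t) = log(t) - 5*log(t + 3).
Then F(4) - F(2) = (-5*log(7) + 2*log(2)) - (-5*log(5) + log(2)) = -5*log(7) + log(2) + 5*log(5).

-5*log(7) + log(2) + 5*log(5)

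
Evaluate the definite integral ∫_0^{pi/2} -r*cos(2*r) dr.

1/2

Integrate by parts once (u = r, dv = -cos(2*r) dr).
An antiderivative is F(r) = -r*sin(2*r)/2 - cos(2*r)/4.
Then F(pi/2) - F(0) = (1/4) - (-1/4) = 1/2.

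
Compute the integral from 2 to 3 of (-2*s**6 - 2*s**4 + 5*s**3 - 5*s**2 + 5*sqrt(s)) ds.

By the power rule, an antiderivative is F(s) = -2*s**7/7 - 2*s**5/5 + 5*s**4/4 + 10*s**(3/2)/3 - 5*s**3/3.
Then F(3) - F(2) = (-93213/140 + 10*sqrt(3)) - (-4484/105 + 20*sqrt(2)/3) = -261703/420 - 20*sqrt(2)/3 + 10*sqrt(3).

-261703/420 - 20*sqrt(2)/3 + 10*sqrt(3)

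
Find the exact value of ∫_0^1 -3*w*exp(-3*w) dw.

(4 - exp(3))*exp(-3)/3

Integrate by parts once (u = w, dv = -3*exp(-3*w) dw).
An antiderivative is F(w) = (3*w + 1)*exp(-3*w)/3.
Then F(1) - F(0) = (4*exp(-3)/3) - (1/3) = (4 - exp(3))*exp(-3)/3.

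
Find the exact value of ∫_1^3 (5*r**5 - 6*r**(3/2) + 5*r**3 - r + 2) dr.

By the power rule, an antiderivative is F(r) = 5*r**6/6 - 12*r**(5/2)/5 + 5*r**4/4 - r**2/2 + 2*r.
Then F(3) - F(1) = (2841/4 - 108*sqrt(3)/5) - (71/60) = 10636/15 - 108*sqrt(3)/5.

10636/15 - 108*sqrt(3)/5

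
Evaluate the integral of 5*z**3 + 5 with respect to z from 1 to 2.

95/4

By the power rule, an antiderivative is F(z) = 5*z**4/4 + 5*z.
Then F(2) - F(1) = (30) - (25/4) = 95/4.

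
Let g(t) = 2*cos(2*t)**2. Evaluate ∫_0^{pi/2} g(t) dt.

pi/2

Use the identity cos^2(2*t) = (1 + cos(4*t))/2.
An antiderivative is F(t) = t + sin(4*t)/4.
Then F(pi/2) - F(0) = (pi/2) - (0) = pi/2.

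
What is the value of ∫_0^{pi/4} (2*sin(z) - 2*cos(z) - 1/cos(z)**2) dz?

1 - 2*sqrt(2)

An antiderivative is F(z) = -2*sin(z) - 2*cos(z) - tan(z).
Then F(pi/4) - F(0) = (-2*sqrt(2) - 1) - (-2) = 1 - 2*sqrt(2).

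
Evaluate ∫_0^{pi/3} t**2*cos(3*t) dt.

Integrate by parts twice (u = t^2, dv = cos(3*t) dt).
An antiderivative is F(t) = t**2*sin(3*t)/3 + 2*t*cos(3*t)/9 - 2*sin(3*t)/27.
Then F(pi/3) - F(0) = (-2*pi/27) - (0) = -2*pi/27.

-2*pi/27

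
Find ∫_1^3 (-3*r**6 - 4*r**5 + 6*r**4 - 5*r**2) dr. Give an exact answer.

By the power rule, an antiderivative is F(r) = -3*r**7/7 - 2*r**6/3 + 6*r**5/5 - 5*r**3/3.
Then F(3) - F(1) = (-41184/35) - (-164/105) = -123388/105.

-123388/105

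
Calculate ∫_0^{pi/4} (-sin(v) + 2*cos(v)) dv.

An antiderivative is F(v) = 2*sin(v) + cos(v).
Then F(pi/4) - F(0) = (3*sqrt(2)/2) - (1) = -1 + 3*sqrt(2)/2.

-1 + 3*sqrt(2)/2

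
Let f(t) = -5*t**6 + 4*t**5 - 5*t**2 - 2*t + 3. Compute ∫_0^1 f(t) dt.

By the power rule, an antiderivative is F(t) = -5*t**7/7 + 2*t**6/3 - 5*t**3/3 - t**2 + 3*t.
Then F(1) - F(0) = (2/7) - (0) = 2/7.

2/7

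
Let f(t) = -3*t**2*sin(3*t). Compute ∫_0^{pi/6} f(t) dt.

2/9 - pi/9

Integrate by parts twice (u = t^2, dv = -3*sin(3*t) dt).
An antiderivative is F(t) = t**2*cos(3*t) - 2*t*sin(3*t)/3 - 2*cos(3*t)/9.
Then F(pi/6) - F(0) = (-pi/9) - (-2/9) = 2/9 - pi/9.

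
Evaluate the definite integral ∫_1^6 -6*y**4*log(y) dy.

1866 - 46656*log(6)/5

Integrate by parts once (u = ln y, dv = -6*y**4 dy).
An antiderivative is F(y) = -6*y**5*(5*log(y) - 1)/25.
Then F(6) - F(1) = (46656/25 - 46656*log(6)/5) - (6/25) = 1866 - 46656*log(6)/5.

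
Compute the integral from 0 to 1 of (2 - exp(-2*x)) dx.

exp(-2)/2 + 3/2

An antiderivative is F(x) = 2*x + exp(-2*x)/2.
Then F(1) - F(0) = (exp(-2)/2 + 2) - (1/2) = exp(-2)/2 + 3/2.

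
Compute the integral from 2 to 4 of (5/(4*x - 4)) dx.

An antiderivative is F(x) = 5*log(4*x - 4)/4.
Then F(4) - F(2) = (5*log(12)/4) - (5*log(2)/2) = 5*log(3)/4.

5*log(3)/4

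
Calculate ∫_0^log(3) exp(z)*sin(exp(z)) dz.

Let u = exp(z), so du = exp(z) dz. When z = 0, u = 1; when z = log(3), u = 3.
The integral becomes ∫ sin(u) du from 1 to 3, with antiderivative -cos(u).
Back in z: F(z) = -cos(exp(z)).
Then F(log(3)) - F(0) = (-cos(3)) - (-cos(1)) = cos(1) - cos(3).

cos(1) - cos(3)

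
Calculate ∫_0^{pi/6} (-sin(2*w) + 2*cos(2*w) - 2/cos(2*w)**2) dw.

An antiderivative is F(w) = sin(2*w) + cos(2*w)/2 - tan(2*w).
Then F(pi/6) - F(0) = (1/4 - sqrt(3)/2) - (1/2) = -sqrt(3)/2 - 1/4.

-sqrt(3)/2 - 1/4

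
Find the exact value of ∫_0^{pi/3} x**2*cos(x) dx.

Integrate by parts twice (u = x^2, dv = cos(x) dx).
An antiderivative is F(x) = x**2*sin(x) + 2*x*cos(x) - 2*sin(x).
Then F(pi/3) - F(0) = (-sqrt(3) + sqrt(3)*pi**2/18 + pi/3) - (0) = -sqrt(3) + sqrt(3)*pi**2/18 + pi/3.

-sqrt(3) + sqrt(3)*pi**2/18 + pi/3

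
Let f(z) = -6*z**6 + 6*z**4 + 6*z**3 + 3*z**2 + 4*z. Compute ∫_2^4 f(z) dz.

By the power rule, an antiderivative is F(z) = -6*z**7/7 + 6*z**5/5 + 3*z**4/2 + z**3 + 2*z**2.
Then F(4) - F(2) = (-431712/35) - (-1096/35) = -430616/35.

-430616/35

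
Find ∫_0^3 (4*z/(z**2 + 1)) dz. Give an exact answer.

log(100)

Let u = z**2 + 1, so du = 2*z dz. When z = 0, u = 1; when z = 3, u = 10.
The integral becomes 2·∫ 1/u du from 1 to 10, with antiderivative 2*log(u).
Back in z: F(z) = 2*log(z**2 + 1).
Then F(3) - F(0) = (log(100)) - (0) = log(100).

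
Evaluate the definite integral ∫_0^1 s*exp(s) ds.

Integrate by parts once (u = s, dv = exp(s) ds).
An antiderivative is F(s) = (s - 1)*exp(s).
Then F(1) - F(0) = (0) - (-1) = 1.

1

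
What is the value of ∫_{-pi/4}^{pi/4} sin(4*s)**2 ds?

pi/4

Use the identity sin^2(4*s) = (1 - cos(8*s))/2.
An antiderivative is F(s) = s/2 - sin(8*s)/16.
Then F(pi/4) - F(-pi/4) = (pi/8) - (-pi/8) = pi/4.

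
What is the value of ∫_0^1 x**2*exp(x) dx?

-2 + E

Integrate by parts twice (u = x^2, dv = exp(x) dx).
An antiderivative is F(x) = (x**2 - 2*x + 2)*exp(x).
Then F(1) - F(0) = (E) - (2) = -2 + E.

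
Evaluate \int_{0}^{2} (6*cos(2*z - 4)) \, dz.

3*sin(4)

Let u = 2*z - 4, so du = 2 dz. When z = 0, u = -4; when z = 2, u = 0.
The integral becomes 3·∫ cos(u) du from -4 to 0, with antiderivative 3*sin(u).
Back in z: F(z) = 3*sin(2*z - 4).
Then F(2) - F(0) = (0) - (-3*sin(4)) = 3*sin(4).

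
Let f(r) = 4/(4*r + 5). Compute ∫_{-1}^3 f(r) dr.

log(17)

An antiderivative is F(r) = log(4*r + 5).
Then F(3) - F(-1) = (log(17)) - (0) = log(17).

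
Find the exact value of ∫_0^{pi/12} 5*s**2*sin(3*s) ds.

-10/27 - 5*sqrt(2)*pi**2/864 + 5*sqrt(2)*pi/108 + 5*sqrt(2)/27

Integrate by parts twice (u = s^2, dv = 5*sin(3*s) ds).
An antiderivative is F(s) = -5*s**2*cos(3*s)/3 + 10*s*sin(3*s)/9 + 10*cos(3*s)/27.
Then F(pi/12) - F(0) = (5*sqrt(2)*(-pi**2 + 8*pi + 32)/864) - (10/27) = -10/27 - 5*sqrt(2)*pi**2/864 + 5*sqrt(2)*pi/108 + 5*sqrt(2)/27.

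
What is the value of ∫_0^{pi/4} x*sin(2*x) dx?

Integrate by parts once (u = x, dv = sin(2*x) dx).
An antiderivative is F(x) = -x*cos(2*x)/2 + sin(2*x)/4.
Then F(pi/4) - F(0) = (1/4) - (0) = 1/4.

1/4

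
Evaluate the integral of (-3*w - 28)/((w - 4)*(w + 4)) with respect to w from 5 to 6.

Factor the denominator: w**2 - 16 = (w + 4)(w - 4).
Partial fractions: (-3*w - 28)/((w - 4)*(w + 4)) = 2/(w + 4) - 5/(w - 4).
An antiderivative is F(w) = -5*log(w - 4) + 2*log(w + 4).
Then F(6) - F(5) = (log(25/8)) - (log(81)) = -4*log(3) - 3*log(2) + 2*log(5).

-4*log(3) - 3*log(2) + 2*log(5)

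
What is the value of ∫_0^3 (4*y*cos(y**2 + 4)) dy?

Let u = y**2 + 4, so du = 2*y dy. When y = 0, u = 4; when y = 3, u = 13.
The integral becomes 2·∫ cos(u) du from 4 to 13, with antiderivative 2*sin(u).
Back in y: F(y) = 2*sin(y**2 + 4).
Then F(3) - F(0) = (2*sin(13)) - (2*sin(4)) = 2*sin(13) - 2*sin(4).

2*sin(13) - 2*sin(4)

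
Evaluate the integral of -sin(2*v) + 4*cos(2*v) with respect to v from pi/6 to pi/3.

-1/2

An antiderivative is F(v) = 2*sin(2*v) + cos(2*v)/2.
Then F(pi/3) - F(pi/6) = (-1/4 + sqrt(3)) - (1/4 + sqrt(3)) = -1/2.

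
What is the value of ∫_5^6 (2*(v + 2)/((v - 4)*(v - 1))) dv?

Factor the denominator: v**2 - 5*v + 4 = (v - 1)(v - 4).
Partial fractions: 2*(v + 2)/((v - 4)*(v - 1)) = -2/(v - 1) + 4/(v - 4).
An antiderivative is F(v) = 4*log(v - 4) - 2*log(v - 1).
Then F(6) - F(5) = (log(16/25)) - (-log(16)) = -2*log(5) + 8*log(2).

-2*log(5) + 8*log(2)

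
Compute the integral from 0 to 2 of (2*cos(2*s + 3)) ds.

-sin(3) + sin(7)

Let u = 2*s + 3, so du = 2 ds. When s = 0, u = 3; when s = 2, u = 7.
The integral becomes ∫ cos(u) du from 3 to 7, with antiderivative sin(u).
Back in s: F(s) = sin(2*s + 3).
Then F(2) - F(0) = (sin(7)) - (sin(3)) = -sin(3) + sin(7).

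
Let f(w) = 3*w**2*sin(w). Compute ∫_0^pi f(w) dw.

Integrate by parts twice (u = w^2, dv = 3*sin(w) dw).
An antiderivative is F(w) = -3*w**2*cos(w) + 6*w*sin(w) + 6*cos(w).
Then F(pi) - F(0) = (-6 + 3*pi**2) - (6) = -12 + 3*pi**2.

-12 + 3*pi**2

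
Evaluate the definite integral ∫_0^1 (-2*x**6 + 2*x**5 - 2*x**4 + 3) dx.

By the power rule, an antiderivative is F(x) = -2*x**7/7 + x**6/3 - 2*x**5/5 + 3*x.
Then F(1) - F(0) = (278/105) - (0) = 278/105.

278/105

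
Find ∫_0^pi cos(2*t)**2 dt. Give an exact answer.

pi/2

Use the identity cos^2(2*t) = (1 + cos(4*t))/2.
An antiderivative is F(t) = t/2 + sin(4*t)/8.
Then F(pi) - F(0) = (pi/2) - (0) = pi/2.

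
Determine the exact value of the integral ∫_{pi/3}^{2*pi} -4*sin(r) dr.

An antiderivative is F(r) = 4*cos(r).
Then F(2*pi) - F(pi/3) = (4) - (2) = 2.

2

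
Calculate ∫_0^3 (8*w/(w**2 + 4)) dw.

-8*log(2) + 4*log(13)

Let u = w**2 + 4, so du = 2*w dw. When w = 0, u = 4; when w = 3, u = 13.
The integral becomes 4·∫ 1/u du from 4 to 13, with antiderivative 4*log(u).
Back in w: F(w) = 4*log(w**2 + 4).
Then F(3) - F(0) = (4*log(13)) - (8*log(2)) = -8*log(2) + 4*log(13).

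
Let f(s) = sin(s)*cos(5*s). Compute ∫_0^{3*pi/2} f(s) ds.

1/6

Use the identity sin(s)cos(5*s) = [sin(6*s) + sin(-4*s)]/2.
An antiderivative is F(s) = cos(4*s)/8 - cos(6*s)/12.
Then F(3*pi/2) - F(0) = (5/24) - (1/24) = 1/6.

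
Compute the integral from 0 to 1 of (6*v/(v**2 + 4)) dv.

Let u = v**2 + 4, so du = 2*v dv. When v = 0, u = 4; when v = 1, u = 5.
The integral becomes 3·∫ 1/u du from 4 to 5, with antiderivative 3*log(u).
Back in v: F(v) = 3*log(v**2 + 4).
Then F(1) - F(0) = (3*log(5)) - (log(64)) = -6*log(2) + 3*log(5).

-6*log(2) + 3*log(5)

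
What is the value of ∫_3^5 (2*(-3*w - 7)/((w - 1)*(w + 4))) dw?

Factor the denominator: w**2 + 3*w - 4 = (w + 4)(w - 1).
Partial fractions: 2*(-3*w - 7)/((w - 1)*(w + 4)) = -2/(w + 4) - 4/(w - 1).
An antiderivative is F(w) = -4*log(w - 1) - 2*log(w + 4).
Then F(5) - F(3) = (-8*log(2) - 4*log(3)) - (-2*log(7) - 4*log(2)) = -4*log(3) - 4*log(2) + 2*log(7).

-4*log(3) - 4*log(2) + 2*log(7)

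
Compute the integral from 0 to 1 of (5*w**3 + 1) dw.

9/4

By the power rule, an antiderivative is F(w) = 5*w**4/4 + w.
Then F(1) - F(0) = (9/4) - (0) = 9/4.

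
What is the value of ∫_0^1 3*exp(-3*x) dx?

1 - exp(-3)

An antiderivative is F(x) = -exp(-3*x).
Then F(1) - F(0) = (-exp(-3)) - (-1) = 1 - exp(-3).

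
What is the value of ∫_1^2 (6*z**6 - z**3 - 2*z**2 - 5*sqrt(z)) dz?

By the power rule, an antiderivative is F(z) = 6*z**7/7 - z**4/4 - 10*z**(3/2)/3 - 2*z**3/3.
Then F(2) - F(1) = (2108/21 - 20*sqrt(2)/3) - (-95/28) = 8717/84 - 20*sqrt(2)/3.

8717/84 - 20*sqrt(2)/3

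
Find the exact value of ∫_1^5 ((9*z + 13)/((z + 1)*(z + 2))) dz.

-log(3) + 5*log(7)

Factor the denominator: z**2 + 3*z + 2 = (z + 2)(z + 1).
Partial fractions: (9*z + 13)/((z + 1)*(z + 2)) = 5/(z + 2) + 4/(z + 1).
An antiderivative is F(z) = 4*log(z + 1) + 5*log(z + 2).
Then F(5) - F(1) = (4*log(2) + 4*log(3) + 5*log(7)) - (4*log(2) + 5*log(3)) = -log(3) + 5*log(7).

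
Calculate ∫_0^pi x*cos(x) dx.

-2

Integrate by parts once (u = x, dv = cos(x) dx).
An antiderivative is F(x) = x*sin(x) + cos(x).
Then F(pi) - F(0) = (-1) - (1) = -2.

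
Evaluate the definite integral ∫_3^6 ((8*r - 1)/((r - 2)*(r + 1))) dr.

4*log(2) + 3*log(7)

Factor the denominator: r**2 - r - 2 = (r + 1)(r - 2).
Partial fractions: (8*r - 1)/((r - 2)*(r + 1)) = 3/(r + 1) + 5/(r - 2).
An antiderivative is F(r) = 5*log(r - 2) + 3*log(r + 1).
Then F(6) - F(3) = (3*log(7) + 10*log(2)) - (log(64)) = 4*log(2) + 3*log(7).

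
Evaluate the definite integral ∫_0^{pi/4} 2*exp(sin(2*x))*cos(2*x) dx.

Let u = sin(2*x), so du = 2*cos(2*x) dx. When x = 0, u = 0; when x = pi/4, u = 1.
The integral becomes ∫ exp(u) du from 0 to 1, with antiderivative exp(u).
Back in x: F(x) = exp(sin(2*x)).
Then F(pi/4) - F(0) = (E) - (1) = -1 + E.

-1 + E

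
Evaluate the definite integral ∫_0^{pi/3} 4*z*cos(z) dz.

Integrate by parts once (u = z, dv = 4*cos(z) dz).
An antiderivative is F(z) = 4*z*sin(z) + 4*cos(z).
Then F(pi/3) - F(0) = (2 + 2*sqrt(3)*pi/3) - (4) = -2 + 2*sqrt(3)*pi/3.

-2 + 2*sqrt(3)*pi/3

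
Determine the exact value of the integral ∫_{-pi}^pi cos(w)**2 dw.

pi

Use the identity cos^2(w) = (1 + cos(2*w))/2.
An antiderivative is F(w) = w/2 + sin(2*w)/4.
Then F(pi) - F(-pi) = (pi/2) - (-pi/2) = pi.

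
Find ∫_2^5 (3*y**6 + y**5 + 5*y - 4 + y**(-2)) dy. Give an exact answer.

2524311/70

By the power rule, an antiderivative is F(y) = 3*y**7/7 + y**6/6 + 5*y**2/2 - 4*y - 1/y.
Then F(5) - F(2) = (3793504/105) - (2815/42) = 2524311/70.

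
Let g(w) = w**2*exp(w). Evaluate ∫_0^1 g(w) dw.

-2 + E

Integrate by parts twice (u = w^2, dv = exp(w) dw).
An antiderivative is F(w) = (w**2 - 2*w + 2)*exp(w).
Then F(1) - F(0) = (E) - (2) = -2 + E.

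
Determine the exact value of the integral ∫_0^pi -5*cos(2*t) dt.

0

An antiderivative is F(t) = -5*sin(2*t)/2.
Then F(pi) - F(0) = (0) - (0) = 0.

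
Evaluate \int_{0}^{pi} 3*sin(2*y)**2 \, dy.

Use the identity sin^2(2*y) = (1 - cos(4*y))/2.
An antiderivative is F(y) = 3*y/2 - 3*sin(4*y)/8.
Then F(pi) - F(0) = (3*pi/2) - (0) = 3*pi/2.

3*pi/2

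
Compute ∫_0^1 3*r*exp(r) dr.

Integrate by parts once (u = r, dv = 3*exp(r) dr).
An antiderivative is F(r) = (3*r - 3)*exp(r).
Then F(1) - F(0) = (0) - (-3) = 3.

3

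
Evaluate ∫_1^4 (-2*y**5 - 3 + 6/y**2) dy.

By the power rule, an antiderivative is F(y) = -y**6/3 - 3*y - 6/y.
Then F(4) - F(1) = (-8273/6) - (-28/3) = -2739/2.

-2739/2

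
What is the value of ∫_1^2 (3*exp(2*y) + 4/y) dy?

-3*exp(2)/2 + log(16) + 3*exp(4)/2

An antiderivative is F(y) = 3*exp(2*y)/2 + 4*log(y).
Then F(2) - F(1) = (log(16) + 3*exp(4)/2) - (3*exp(2)/2) = -3*exp(2)/2 + log(16) + 3*exp(4)/2.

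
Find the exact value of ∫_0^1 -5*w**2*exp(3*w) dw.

Integrate by parts twice (u = w^2, dv = -5*exp(3*w) dw).
An antiderivative is F(w) = (-45*w**2 + 30*w - 10)*exp(3*w)/27.
Then F(1) - F(0) = (-25*exp(3)/27) - (-10/27) = 10/27 - 25*exp(3)/27.

10/27 - 25*exp(3)/27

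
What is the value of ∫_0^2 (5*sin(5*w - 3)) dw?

Let u = 5*w - 3, so du = 5 dw. When w = 0, u = -3; when w = 2, u = 7.
The integral becomes ∫ sin(u) du from -3 to 7, with antiderivative -cos(u).
Back in w: F(w) = -cos(5*w - 3).
Then F(2) - F(0) = (-cos(7)) - (-cos(3)) = cos(3) - cos(7).

cos(3) - cos(7)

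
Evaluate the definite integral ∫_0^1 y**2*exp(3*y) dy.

-2/27 + 5*exp(3)/27

Integrate by parts twice (u = y^2, dv = exp(3*y) dy).
An antiderivative is F(y) = (9*y**2 - 6*y + 2)*exp(3*y)/27.
Then F(1) - F(0) = (5*exp(3)/27) - (2/27) = -2/27 + 5*exp(3)/27.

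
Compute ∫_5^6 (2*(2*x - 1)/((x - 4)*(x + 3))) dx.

Factor the denominator: x**2 - x - 12 = (x + 3)(x - 4).
Partial fractions: 2*(2*x - 1)/((x - 4)*(x + 3)) = 2/(x + 3) + 2/(x - 4).
An antiderivative is F(x) = 2*log(x - 4) + 2*log(x + 3).
Then F(6) - F(5) = (2*log(2) + 4*log(3)) - (log(64)) = log(81/16).

log(81/16)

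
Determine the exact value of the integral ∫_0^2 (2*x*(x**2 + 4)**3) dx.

Let u = x**2 + 4, so du = 2*x dx. When x = 0, u = 4; when x = 2, u = 8.
The integral becomes ∫ u**3 du from 4 to 8, with antiderivative u**4/4.
Back in x: F(x) = (x**2 + 4)**4/4.
Then F(2) - F(0) = (1024) - (64) = 960.

960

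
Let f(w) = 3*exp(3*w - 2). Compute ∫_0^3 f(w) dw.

-(1 - exp(9))*exp(-2)

Let u = 3*w - 2, so du = 3 dw. When w = 0, u = -2; when w = 3, u = 7.
The integral becomes ∫ exp(u) du from -2 to 7, with antiderivative exp(u).
Back in w: F(w) = exp(3*w - 2).
Then F(3) - F(0) = (exp(7)) - (exp(-2)) = -(1 - exp(9))*exp(-2).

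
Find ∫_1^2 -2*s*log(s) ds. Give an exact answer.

Integrate by parts once (u = ln s, dv = -2*s ds).
An antiderivative is F(s) = -s**2*(2*log(s) - 1)/2.
Then F(2) - F(1) = (2 - log(16)) - (1/2) = 3/2 - log(16).

3/2 - log(16)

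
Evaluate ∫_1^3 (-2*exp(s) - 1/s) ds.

An antiderivative is F(s) = -2*exp(s) - log(s).
Then F(3) - F(1) = (-2*exp(3) - log(3)) - (-2*exp(1)) = -2*exp(3) - log(3) + 2*exp(1).

-2*exp(3) - log(3) + 2*exp(1)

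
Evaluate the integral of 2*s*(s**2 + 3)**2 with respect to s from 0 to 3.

Let u = s**2 + 3, so du = 2*s ds. When s = 0, u = 3; when s = 3, u = 12.
The integral becomes ∫ u**2 du from 3 to 12, with antiderivative u**3/3.
Back in s: F(s) = (s**2 + 3)**3/3.
Then F(3) - F(0) = (576) - (9) = 567.

567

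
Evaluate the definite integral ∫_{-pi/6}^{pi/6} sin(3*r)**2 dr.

Use the identity sin^2(3*r) = (1 - cos(6*r))/2.
An antiderivative is F(r) = r/2 - sin(6*r)/12.
Then F(pi/6) - F(-pi/6) = (pi/12) - (-pi/12) = pi/6.

pi/6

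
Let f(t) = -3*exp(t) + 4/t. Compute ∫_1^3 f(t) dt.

An antiderivative is F(t) = -3*exp(t) + 4*log(t).
Then F(3) - F(1) = (-3*exp(3) + log(81)) - (-3*exp(1)) = -3*exp(3) + log(81) + 3*exp(1).

-3*exp(3) + log(81) + 3*exp(1)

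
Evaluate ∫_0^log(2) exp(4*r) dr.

15/4

Let u = exp(r), so du = exp(r) dr. When r = 0, u = 1; when r = log(2), u = 2.
The integral becomes ∫ u**3 du from 1 to 2, with antiderivative u**4/4.
Back in r: F(r) = exp(4*r)/4.
Then F(log(2)) - F(0) = (4) - (1/4) = 15/4.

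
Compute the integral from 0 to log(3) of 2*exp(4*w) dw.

Let u = exp(w), so du = exp(w) dw. When w = 0, u = 1; when w = log(3), u = 3.
The integral becomes 2·∫ u**3 du from 1 to 3, with antiderivative u**4/2.
Back in w: F(w) = exp(4*w)/2.
Then F(log(3)) - F(0) = (81/2) - (1/2) = 40.

40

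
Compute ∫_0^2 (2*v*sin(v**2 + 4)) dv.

cos(4) - cos(8)

Let u = v**2 + 4, so du = 2*v dv. When v = 0, u = 4; when v = 2, u = 8.
The integral becomes ∫ sin(u) du from 4 to 8, with antiderivative -cos(u).
Back in v: F(v) = -cos(v**2 + 4).
Then F(2) - F(0) = (-cos(8)) - (-cos(4)) = cos(4) - cos(8).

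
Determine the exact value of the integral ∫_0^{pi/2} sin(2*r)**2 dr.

pi/4

Use the identity sin^2(2*r) = (1 - cos(4*r))/2.
An antiderivative is F(r) = r/2 - sin(4*r)/8.
Then F(pi/2) - F(0) = (pi/4) - (0) = pi/4.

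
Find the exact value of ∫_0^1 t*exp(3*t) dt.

Integrate by parts once (u = t, dv = exp(3*t) dt).
An antiderivative is F(t) = (3*t - 1)*exp(3*t)/9.
Then F(1) - F(0) = (2*exp(3)/9) - (-1/9) = 1/9 + 2*exp(3)/9.

1/9 + 2*exp(3)/9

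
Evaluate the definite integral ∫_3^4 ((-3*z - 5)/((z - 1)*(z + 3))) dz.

Factor the denominator: z**2 + 2*z - 3 = (z + 3)(z - 1).
Partial fractions: (-3*z - 5)/((z - 1)*(z + 3)) = -1/(z + 3) - 2/(z - 1).
An antiderivative is F(z) = -2*log(z - 1) - log(z + 3).
Then F(4) - F(3) = (-log(63)) - (-log(24)) = log(8/21).

log(8/21)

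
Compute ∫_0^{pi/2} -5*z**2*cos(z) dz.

10 - 5*pi**2/4

Integrate by parts twice (u = z^2, dv = -5*cos(z) dz).
An antiderivative is F(z) = -5*z**2*sin(z) - 10*z*cos(z) + 10*sin(z).
Then F(pi/2) - F(0) = (10 - 5*pi**2/4) - (0) = 10 - 5*pi**2/4.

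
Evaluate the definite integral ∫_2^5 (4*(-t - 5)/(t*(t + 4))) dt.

Factor the denominator: t**2 + 4*t = (t + 4)t.
Partial fractions: 4*(-t - 5)/(t*(t + 4)) = 1/(t + 4) - 5/t.
An antiderivative is F(t) = -5*log(t) + log(t + 4).
Then F(5) - F(2) = (-5*log(5) + 2*log(3)) - (log(3/16)) = -5*log(5) + log(3) + 4*log(2).

-5*log(5) + log(3) + 4*log(2)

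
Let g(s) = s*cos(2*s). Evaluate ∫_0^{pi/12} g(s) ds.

Integrate by parts once (u = s, dv = cos(2*s) ds).
An antiderivative is F(s) = s*sin(2*s)/2 + cos(2*s)/4.
Then F(pi/12) - F(0) = (pi/48 + sqrt(3)/8) - (1/4) = -1/4 + pi/48 + sqrt(3)/8.

-1/4 + pi/48 + sqrt(3)/8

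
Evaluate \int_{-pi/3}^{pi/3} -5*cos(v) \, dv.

An antiderivative is F(v) = -5*sin(v).
Then F(pi/3) - F(-pi/3) = (-5*sqrt(3)/2) - (5*sqrt(3)/2) = -5*sqrt(3).

-5*sqrt(3)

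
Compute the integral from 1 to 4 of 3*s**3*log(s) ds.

Integrate by parts once (u = ln s, dv = 3*s**3 ds).
An antiderivative is F(s) = 3*s**4*(4*log(s) - 1)/16.
Then F(4) - F(1) = (-48 + 384*log(2)) - (-3/16) = -765/16 + 384*log(2).

-765/16 + 384*log(2)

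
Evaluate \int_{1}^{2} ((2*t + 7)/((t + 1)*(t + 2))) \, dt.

-11*log(2) + 8*log(3)

Factor the denominator: t**2 + 3*t + 2 = (t + 2)(t + 1).
Partial fractions: (2*t + 7)/((t + 1)*(t + 2)) = -3/(t + 2) + 5/(t + 1).
An antiderivative is F(t) = 5*log(t + 1) - 3*log(t + 2).
Then F(2) - F(1) = (-6*log(2) + 5*log(3)) - (log(32/27)) = -11*log(2) + 8*log(3).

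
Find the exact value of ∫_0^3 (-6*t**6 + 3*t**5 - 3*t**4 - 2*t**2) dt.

By the power rule, an antiderivative is F(t) = -6*t**7/7 + t**6/2 - 3*t**5/5 - 2*t**3/3.
Then F(3) - F(0) = (-117171/70) - (0) = -117171/70.

-117171/70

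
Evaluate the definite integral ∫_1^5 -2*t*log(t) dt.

12 - 25*log(5)

Integrate by parts once (u = ln t, dv = -2*t dt).
An antiderivative is F(t) = -t**2*(2*log(t) - 1)/2.
Then F(5) - F(1) = (25/2 - 25*log(5)) - (1/2) = 12 - 25*log(5).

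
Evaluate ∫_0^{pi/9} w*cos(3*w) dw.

Integrate by parts once (u = w, dv = cos(3*w) dw).
An antiderivative is F(w) = w*sin(3*w)/3 + cos(3*w)/9.
Then F(pi/9) - F(0) = (1/18 + sqrt(3)*pi/54) - (1/9) = -1/18 + sqrt(3)*pi/54.

-1/18 + sqrt(3)*pi/54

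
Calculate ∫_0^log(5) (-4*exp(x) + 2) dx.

An antiderivative is F(x) = 2*x - 4*exp(x).
Then F(log(5)) - F(0) = (-20 + 2*log(5)) - (-4) = -16 + 2*log(5).

-16 + 2*log(5)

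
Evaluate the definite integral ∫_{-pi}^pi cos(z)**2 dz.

pi

Use the identity cos^2(z) = (1 + cos(2*z))/2.
An antiderivative is F(z) = z/2 + sin(2*z)/4.
Then F(pi) - F(-pi) = (pi/2) - (-pi/2) = pi.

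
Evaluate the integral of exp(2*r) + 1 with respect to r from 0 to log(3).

log(3) + 4

An antiderivative is F(r) = exp(2*r)/2 + r.
Then F(log(3)) - F(0) = (log(3) + 9/2) - (1/2) = log(3) + 4.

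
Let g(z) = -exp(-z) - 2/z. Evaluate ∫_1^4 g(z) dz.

-4*log(2) - exp(-1) + exp(-4)

An antiderivative is F(z) = -2*log(z) + exp(-z).
Then F(4) - F(1) = (-4*log(2) + exp(-4)) - (exp(-1)) = -4*log(2) - exp(-1) + exp(-4).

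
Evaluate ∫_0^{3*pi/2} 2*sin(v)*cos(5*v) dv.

1/3

Use the identity sin(v)cos(5*v) = [sin(6*v) + sin(-4*v)]/2.
An antiderivative is F(v) = cos(4*v)/4 - cos(6*v)/6.
Then F(3*pi/2) - F(0) = (5/12) - (1/12) = 1/3.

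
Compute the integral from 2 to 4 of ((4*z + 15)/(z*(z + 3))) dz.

-log(7) + log(5) + 5*log(2)

Factor the denominator: z**2 + 3*z = (z + 3)z.
Partial fractions: (4*z + 15)/(z*(z + 3)) = -1/(z + 3) + 5/z.
An antiderivative is F(z) = 5*log(z) - log(z + 3).
Then F(4) - F(2) = (-log(7) + 10*log(2)) - (log(32/5)) = -log(7) + log(5) + 5*log(2).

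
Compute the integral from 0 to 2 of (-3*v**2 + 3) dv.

By the power rule, an antiderivative is F(v) = -v**3 + 3*v.
Then F(2) - F(0) = (-2) - (0) = -2.

-2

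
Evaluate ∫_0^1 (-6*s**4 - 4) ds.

By the power rule, an antiderivative is F(s) = -6*s**5/5 - 4*s.
Then F(1) - F(0) = (-26/5) - (0) = -26/5.

-26/5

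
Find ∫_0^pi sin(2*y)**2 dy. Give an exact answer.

pi/2

Use the identity sin^2(2*y) = (1 - cos(4*y))/2.
An antiderivative is F(y) = y/2 - sin(4*y)/8.
Then F(pi) - F(0) = (pi/2) - (0) = pi/2.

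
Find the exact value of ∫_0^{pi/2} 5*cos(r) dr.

An antiderivative is F(r) = 5*sin(r).
Then F(pi/2) - F(0) = (5) - (0) = 5.

5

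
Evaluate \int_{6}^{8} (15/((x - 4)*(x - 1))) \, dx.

-5*log(7) + 5*log(2) + 5*log(5)

Factor the denominator: x**2 - 5*x + 4 = (x - 1)(x - 4).
Partial fractions: 15/((x - 4)*(x - 1)) = -5/(x - 1) + 5/(x - 4).
An antiderivative is F(x) = 5*log(x - 4) - 5*log(x - 1).
Then F(8) - F(6) = (-5*log(7) + 10*log(2)) - (-5*log(5) + 5*log(2)) = -5*log(7) + 5*log(2) + 5*log(5).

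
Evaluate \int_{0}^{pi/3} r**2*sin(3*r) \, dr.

Integrate by parts twice (u = r^2, dv = sin(3*r) dr).
An antiderivative is F(r) = -r**2*cos(3*r)/3 + 2*r*sin(3*r)/9 + 2*cos(3*r)/27.
Then F(pi/3) - F(0) = (-2/27 + pi**2/27) - (2/27) = -4/27 + pi**2/27.

-4/27 + pi**2/27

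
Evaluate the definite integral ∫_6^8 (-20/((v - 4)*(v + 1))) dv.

Factor the denominator: v**2 - 3*v - 4 = (v + 1)(v - 4).
Partial fractions: -20/((v - 4)*(v + 1)) = 4/(v + 1) - 4/(v - 4).
An antiderivative is F(v) = -4*log(v - 4) + 4*log(v + 1).
Then F(8) - F(6) = (-8*log(2) + 8*log(3)) - (-4*log(2) + 4*log(7)) = -4*log(7) - 4*log(2) + 8*log(3).

-4*log(7) - 4*log(2) + 8*log(3)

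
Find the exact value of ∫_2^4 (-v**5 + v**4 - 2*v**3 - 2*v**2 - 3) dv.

-9554/15

By the power rule, an antiderivative is F(v) = -v**6/6 + v**5/5 - v**4/2 - 2*v**3/3 - 3*v.
Then F(4) - F(2) = (-9908/15) - (-118/5) = -9554/15.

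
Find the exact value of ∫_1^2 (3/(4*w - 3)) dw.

3*log(5)/4

An antiderivative is F(w) = 3*log(4*w - 3)/4.
Then F(2) - F(1) = (3*log(5)/4) - (0) = 3*log(5)/4.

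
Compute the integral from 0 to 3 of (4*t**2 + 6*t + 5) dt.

By the power rule, an antiderivative is F(t) = 4*t**3/3 + 3*t**2 + 5*t.
Then F(3) - F(0) = (78) - (0) = 78.

78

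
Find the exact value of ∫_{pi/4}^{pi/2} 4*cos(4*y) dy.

0

An antiderivative is F(y) = sin(4*y).
Then F(pi/2) - F(pi/4) = (0) - (0) = 0.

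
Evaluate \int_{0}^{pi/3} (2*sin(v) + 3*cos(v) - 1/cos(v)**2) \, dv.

An antiderivative is F(v) = 3*sin(v) - 2*cos(v) - tan(v).
Then F(pi/3) - F(0) = (-1 + sqrt(3)/2) - (-2) = sqrt(3)/2 + 1.

sqrt(3)/2 + 1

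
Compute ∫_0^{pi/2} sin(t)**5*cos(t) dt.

1/6

Let u = sin(t), so du = cos(t) dt. When t = 0, u = 0; when t = pi/2, u = 1.
The integral becomes ∫ u**5 du from 0 to 1, with antiderivative u**6/6.
Back in t: F(t) = sin(t)**6/6.
Then F(pi/2) - F(0) = (1/6) - (0) = 1/6.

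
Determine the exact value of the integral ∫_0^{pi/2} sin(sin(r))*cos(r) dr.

1 - cos(1)

Let u = sin(r), so du = cos(r) dr. When r = 0, u = 0; when r = pi/2, u = 1.
The integral becomes ∫ sin(u) du from 0 to 1, with antiderivative -cos(u).
Back in r: F(r) = -cos(sin(r)).
Then F(pi/2) - F(0) = (-cos(1)) - (-1) = 1 - cos(1).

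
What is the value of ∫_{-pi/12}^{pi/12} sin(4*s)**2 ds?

-sqrt(3)/16 + pi/12

Use the identity sin^2(4*s) = (1 - cos(8*s))/2.
An antiderivative is F(s) = s/2 - sin(8*s)/16.
Then F(pi/12) - F(-pi/12) = (-sqrt(3)/32 + pi/24) - (-pi/24 + sqrt(3)/32) = -sqrt(3)/16 + pi/12.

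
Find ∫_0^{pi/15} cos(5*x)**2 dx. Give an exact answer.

sqrt(3)/40 + pi/30

Use the identity cos^2(5*x) = (1 + cos(10*x))/2.
An antiderivative is F(x) = x/2 + sin(10*x)/20.
Then F(pi/15) - F(0) = (sqrt(3)/40 + pi/30) - (0) = sqrt(3)/40 + pi/30.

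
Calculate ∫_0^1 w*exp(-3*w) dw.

Integrate by parts once (u = w, dv = exp(-3*w) dw).
An antiderivative is F(w) = (-3*w - 1)*exp(-3*w)/9.
Then F(1) - F(0) = (-4*exp(-3)/9) - (-1/9) = (-4 + exp(3))*exp(-3)/9.

(-4 + exp(3))*exp(-3)/9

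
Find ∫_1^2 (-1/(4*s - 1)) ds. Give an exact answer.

-log(7)/4 + log(3)/4

An antiderivative is F(s) = -log(4*s - 1)/4.
Then F(2) - F(1) = (-log(7)/4) - (-log(3)/4) = -log(7)/4 + log(3)/4.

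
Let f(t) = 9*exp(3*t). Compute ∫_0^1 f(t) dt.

Let u = 3*t, so du = 3 dt. When t = 0, u = 0; when t = 1, u = 3.
The integral becomes 3·∫ exp(u) du from 0 to 3, with antiderivative 3*exp(u).
Back in t: F(t) = 3*exp(3*t).
Then F(1) - F(0) = (3*exp(3)) - (3) = -3 + 3*exp(3).

-3 + 3*exp(3)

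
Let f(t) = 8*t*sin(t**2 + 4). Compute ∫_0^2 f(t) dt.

4*cos(4) - 4*cos(8)

Let u = t**2 + 4, so du = 2*t dt. When t = 0, u = 4; when t = 2, u = 8.
The integral becomes 4·∫ sin(u) du from 4 to 8, with antiderivative -4*cos(u).
Back in t: F(t) = -4*cos(t**2 + 4).
Then F(2) - F(0) = (-4*cos(8)) - (-4*cos(4)) = 4*cos(4) - 4*cos(8).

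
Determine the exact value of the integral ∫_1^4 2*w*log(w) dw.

Integrate by parts once (u = ln w, dv = 2*w dw).
An antiderivative is F(w) = w**2*(2*log(w) - 1)/2.
Then F(4) - F(1) = (-8 + 32*log(2)) - (-1/2) = -15/2 + 32*log(2).

-15/2 + 32*log(2)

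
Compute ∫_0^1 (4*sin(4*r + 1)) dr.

Let u = 4*r + 1, so du = 4 dr. When r = 0, u = 1; when r = 1, u = 5.
The integral becomes ∫ sin(u) du from 1 to 5, with antiderivative -cos(u).
Back in r: F(r) = -cos(4*r + 1).
Then F(1) - F(0) = (-cos(5)) - (-cos(1)) = -cos(5) + cos(1).

-cos(5) + cos(1)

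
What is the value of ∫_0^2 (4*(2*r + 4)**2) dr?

Let u = 2*r + 4, so du = 2 dr. When r = 0, u = 4; when r = 2, u = 8.
The integral becomes 2·∫ u**2 du from 4 to 8, with antiderivative 2*u**3/3.
Back in r: F(r) = 2*(2*r + 4)**3/3.
Then F(2) - F(0) = (1024/3) - (128/3) = 896/3.

896/3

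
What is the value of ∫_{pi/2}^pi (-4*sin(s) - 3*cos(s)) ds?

-1

An antiderivative is F(s) = -3*sin(s) + 4*cos(s).
Then F(pi) - F(pi/2) = (-4) - (-3) = -1.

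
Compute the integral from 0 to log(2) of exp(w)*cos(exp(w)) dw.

Let u = exp(w), so du = exp(w) dw. When w = 0, u = 1; when w = log(2), u = 2.
The integral becomes ∫ cos(u) du from 1 to 2, with antiderivative sin(u).
Back in w: F(w) = sin(exp(w)).
Then F(log(2)) - F(0) = (sin(2)) - (sin(1)) = -sin(1) + sin(2).

-sin(1) + sin(2)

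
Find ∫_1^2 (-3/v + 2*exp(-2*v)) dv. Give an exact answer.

-3*log(2) - exp(-4) + exp(-2)

An antiderivative is F(v) = -3*log(v) - exp(-2*v).
Then F(2) - F(1) = (-3*log(2) - exp(-4)) - (-exp(-2)) = -3*log(2) - exp(-4) + exp(-2).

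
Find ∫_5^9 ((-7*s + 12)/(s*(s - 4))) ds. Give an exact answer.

-6*log(3) - log(5)

Factor the denominator: s**2 - 4*s = s(s - 4).
Partial fractions: (-7*s + 12)/(s*(s - 4)) = -3/s - 4/(s - 4).
An antiderivative is F(s) = -3*log(s) - 4*log(s - 4).
Then F(9) - F(5) = (-6*log(3) - 4*log(5)) - (-3*log(5)) = -6*log(3) - log(5).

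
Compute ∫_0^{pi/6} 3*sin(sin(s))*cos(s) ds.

Let u = sin(s), so du = cos(s) ds. When s = 0, u = 0; when s = pi/6, u = 1/2.
The integral becomes 3·∫ sin(u) du from 0 to 1/2, with antiderivative -3*cos(u).
Back in s: F(s) = -3*cos(sin(s)).
Then F(pi/6) - F(0) = (-3*cos(1/2)) - (-3) = 3 - 3*cos(1/2).

3 - 3*cos(1/2)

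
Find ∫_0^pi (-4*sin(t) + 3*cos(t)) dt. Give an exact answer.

-8

An antiderivative is F(t) = 3*sin(t) + 4*cos(t).
Then F(pi) - F(0) = (-4) - (4) = -8.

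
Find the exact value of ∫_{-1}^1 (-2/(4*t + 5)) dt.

-log(3)

An antiderivative is F(t) = -log(4*t + 5)/2.
Then F(1) - F(-1) = (-log(3)) - (0) = -log(3).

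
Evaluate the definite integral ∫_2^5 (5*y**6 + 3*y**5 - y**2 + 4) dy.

By the power rule, an antiderivative is F(y) = 5*y**7/7 + y**6/2 - y**3/3 + 4*y.
Then F(5) - F(2) = (2670965/42) - (2704/21) = 888519/14.

888519/14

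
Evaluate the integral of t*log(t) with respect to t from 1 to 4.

-15/4 + 16*log(2)

Integrate by parts once (u = ln t, dv = t dt).
An antiderivative is F(t) = t**2*(2*log(t) - 1)/4.
Then F(4) - F(1) = (-4 + 16*log(2)) - (-1/4) = -15/4 + 16*log(2).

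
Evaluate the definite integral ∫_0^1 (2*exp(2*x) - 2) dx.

An antiderivative is F(x) = exp(2*x) - 2*x.
Then F(1) - F(0) = (-2 + exp(2)) - (1) = -3 + exp(2).

-3 + exp(2)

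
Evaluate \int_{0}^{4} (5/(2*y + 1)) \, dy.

An antiderivative is F(y) = 5*log(2*y + 1)/2.
Then F(4) - F(0) = (5*log(3)) - (0) = 5*log(3).

5*log(3)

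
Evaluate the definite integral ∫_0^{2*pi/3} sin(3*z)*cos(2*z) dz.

9/10

Use the identity sin(3*z)cos(2*z) = [sin(5*z) + sin(z)]/2.
An antiderivative is F(z) = -cos(z)/2 - cos(5*z)/10.
Then F(2*pi/3) - F(0) = (3/10) - (-3/5) = 9/10.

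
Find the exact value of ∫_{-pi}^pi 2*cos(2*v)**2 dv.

2*pi

Use the identity cos^2(2*v) = (1 + cos(4*v))/2.
An antiderivative is F(v) = v + sin(4*v)/4.
Then F(pi) - F(-pi) = (pi) - (-pi) = 2*pi.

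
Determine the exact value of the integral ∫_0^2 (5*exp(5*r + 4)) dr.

Let u = 5*r + 4, so du = 5 dr. When r = 0, u = 4; when r = 2, u = 14.
The integral becomes ∫ exp(u) du from 4 to 14, with antiderivative exp(u).
Back in r: F(r) = exp(5*r + 4).
Then F(2) - F(0) = (exp(14)) - (exp(4)) = -exp(4) + exp(14).

-exp(4) + exp(14)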